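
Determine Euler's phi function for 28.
12

28 = 2^2 × 7
φ(n) = n × ∏(1 - 1/p) for each prime p dividing n
φ(28) = 28 × (1 - 1/2) × (1 - 1/7) = 12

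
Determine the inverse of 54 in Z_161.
3

gcd(54, 161) = 1, so the inverse exists.
Extended Euclidean algorithm on (161, 54):
161 = 2 × 54 + 53  ⟹  53 = (1)·161 + (-2)·54
54 = 1 × 53 + 1  ⟹  1 = (-1)·161 + (3)·54
So (3)·54 ≡ 1 (mod 161), i.e. 54^(-1) ≡ 3 (mod 161).
Check: 54 × 3 = 162 ≡ 1 (mod 161)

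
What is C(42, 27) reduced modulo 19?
0

Using Lucas' theorem:
Write n=42 and k=27 in base 19:
n in base 19: [2, 4]
k in base 19: [1, 8]
C(42,27) mod 19 = ∏ C(n_i, k_i) mod 19
Digit binomials (mod 19): C(2,1) = 2; C(4,8) = 0 (k_i > n_i)
Product: 2 × 0 = 0 ≡ 0 (mod 19)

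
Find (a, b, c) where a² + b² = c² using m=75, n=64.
(1529, 9600, 9721)

Euclid's formula: a = m² - n², b = 2mn, c = m² + n²
m = 75, n = 64
a = 75² - 64² = 5625 - 4096 = 1529
b = 2 × 75 × 64 = 9600
c = 75² + 64² = 5625 + 4096 = 9721
Verification: 1529² + 9600² = 2337841 + 92160000 = 94497841 = 9721² ✓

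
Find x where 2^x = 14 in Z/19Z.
7

Baby-step giant-step with step n = ⌈√19⌉ = 5.
Baby steps 2^j mod 19 (j:value) for j=0..4: 0:1, 1:2, 2:4, 3:8, 4:16.
Giant-step multiplier: 2^(-5) ≡ 2^(18-5) = 2^13 ≡ 3 (mod 19).
Giant steps γ_i = 14·3^i mod 19: γ_0=14, γ_1=4 (in table at j=2).
x = i·n + j = 1·5 + 2 = 7.
Check: 2^7 ≡ 14 (mod 19).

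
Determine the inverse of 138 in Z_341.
299

gcd(138, 341) = 1, so the inverse exists.
Extended Euclidean algorithm on (341, 138):
341 = 2 × 138 + 65  ⟹  65 = (1)·341 + (-2)·138
138 = 2 × 65 + 8  ⟹  8 = (-2)·341 + (5)·138
65 = 8 × 8 + 1  ⟹  1 = (17)·341 + (-42)·138
So (-42)·138 ≡ 1 (mod 341), i.e. 138^(-1) ≡ -42 ≡ 299 (mod 341).
Check: 138 × 299 = 41262 ≡ 1 (mod 341)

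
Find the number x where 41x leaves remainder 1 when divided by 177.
95

gcd(41, 177) = 1, so the inverse exists.
Extended Euclidean algorithm on (177, 41):
177 = 4 × 41 + 13  ⟹  13 = (1)·177 + (-4)·41
41 = 3 × 13 + 2  ⟹  2 = (-3)·177 + (13)·41
13 = 6 × 2 + 1  ⟹  1 = (19)·177 + (-82)·41
So (-82)·41 ≡ 1 (mod 177), i.e. 41^(-1) ≡ -82 ≡ 95 (mod 177).
Check: 41 × 95 = 3895 ≡ 1 (mod 177)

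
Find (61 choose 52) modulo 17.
10

Using Lucas' theorem:
Write n=61 and k=52 in base 17:
n in base 17: [3, 10]
k in base 17: [3, 1]
C(61,52) mod 17 = ∏ C(n_i, k_i) mod 17
Digit binomials (mod 17): C(3,3) = 1; C(10,1) = 10
Product: 1 × 10 = 10 ≡ 10 (mod 17)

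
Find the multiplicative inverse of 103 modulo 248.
183

gcd(103, 248) = 1, so the inverse exists.
Extended Euclidean algorithm on (248, 103):
248 = 2 × 103 + 42  ⟹  42 = (1)·248 + (-2)·103
103 = 2 × 42 + 19  ⟹  19 = (-2)·248 + (5)·103
42 = 2 × 19 + 4  ⟹  4 = (5)·248 + (-12)·103
19 = 4 × 4 + 3  ⟹  3 = (-22)·248 + (53)·103
4 = 1 × 3 + 1  ⟹  1 = (27)·248 + (-65)·103
So (-65)·103 ≡ 1 (mod 248), i.e. 103^(-1) ≡ -65 ≡ 183 (mod 248).
Check: 103 × 183 = 18849 ≡ 1 (mod 248)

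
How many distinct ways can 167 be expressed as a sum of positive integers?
207890420102

p(n) counts ways to write n as a sum of positive integers (order ignored).
Euler's pentagonal recurrence: p(k) = p(k-1) + p(k-2) - p(k-5) - p(k-7) + p(k-12) + p(k-15) - ... (offsets j(3j∓1)/2, signs ++--, p(0)=1, p(<0)=0).
DP table for k = 0..166: p(0)=1, p(1)=1, p(2)=2, p(3)=3, p(4)=5, p(5)=7, p(6)=11, p(7)=15, p(8)=22, p(9)=30, p(10)=42, p(11)=56, p(12)=77, p(13)=101, p(14)=135, p(15)=176, p(16)=231, p(17)=297, p(18)=385, p(19)=490, p(20)=627, p(21)=792, p(22)=1002, p(23)=1255, p(24)=1575, p(25)=1958, p(26)=2436, p(27)=3010, p(28)=3718, p(29)=4565, p(30)=5604, p(31)=6842, p(32)=8349, p(33)=10143, p(34)=12310, p(35)=14883, p(36)=17977, p(37)=21637, p(38)=26015, p(39)=31185, p(40)=37338, p(41)=44583, p(42)=53174, p(43)=63261, p(44)=75175, p(45)=89134, p(46)=105558, p(47)=124754, p(48)=147273, p(49)=173525, p(50)=204226, p(51)=239943, p(52)=281589, p(53)=329931, p(54)=386155, p(55)=451276, p(56)=526823, p(57)=614154, p(58)=715220, p(59)=831820, p(60)=966467, p(61)=1121505, p(62)=1300156, p(63)=1505499, p(64)=1741630, p(65)=2012558, p(66)=2323520, p(67)=2679689, p(68)=3087735, p(69)=3554345, p(70)=4087968, p(71)=4697205, p(72)=5392783, p(73)=6185689, p(74)=7089500, p(75)=8118264, p(76)=9289091, p(77)=10619863, p(78)=12132164, p(79)=13848650, p(80)=15796476, p(81)=18004327, p(82)=20506255, p(83)=23338469, p(84)=26543660, p(85)=30167357, p(86)=34262962, p(87)=38887673, p(88)=44108109, p(89)=49995925, p(90)=56634173, p(91)=64112359, p(92)=72533807, p(93)=82010177, p(94)=92669720, p(95)=104651419, p(96)=118114304, p(97)=133230930, p(98)=150198136, p(99)=169229875, p(100)=190569292, p(101)=214481126, p(102)=241265379, p(103)=271248950, p(104)=304801365, p(105)=342325709, p(106)=384276336, p(107)=431149389, p(108)=483502844, p(109)=541946240, p(110)=607163746, p(111)=679903203, p(112)=761002156, p(113)=851376628, p(114)=952050665, p(115)=1064144451, p(116)=1188908248, p(117)=1327710076, p(118)=1482074143, p(119)=1653668665, p(120)=1844349560, p(121)=2056148051, p(122)=2291320912, p(123)=2552338241, p(124)=2841940500, p(125)=3163127352, p(126)=3519222692, p(127)=3913864295, p(128)=4351078600, p(129)=4835271870, p(130)=5371315400, p(131)=5964539504, p(132)=6620830889, p(133)=7346629512, p(134)=8149040695, p(135)=9035836076, p(136)=10015581680, p(137)=11097645016, p(138)=12292341831, p(139)=13610949895, p(140)=15065878135, p(141)=16670689208, p(142)=18440293320, p(143)=20390982757, p(144)=22540654445, p(145)=24908858009, p(146)=27517052599, p(147)=30388671978, p(148)=33549419497, p(149)=37027355200, p(150)=40853235313, p(151)=45060624582, p(152)=49686288421, p(153)=54770336324, p(154)=60356673280, p(155)=66493182097, p(156)=73232243759, p(157)=80630964769, p(158)=88751778802, p(159)=97662728555, p(160)=107438159466, p(161)=118159068427, p(162)=129913904637, p(163)=142798995930, p(164)=156919475295, p(165)=172389800255, p(166)=189334822579.
Final step: p(167) = p(166) + p(165) - p(162) - p(160) + p(155) + p(152) - p(145) - p(141) + p(132) + p(127) - p(116) - p(110) + p(97) + p(90) - p(75) - p(67) + p(50) + p(41) - p(22) - p(12)
= 189334822579 + 172389800255 - 129913904637 - 107438159466 + 66493182097 + 49686288421 - 24908858009 - 16670689208 + 6620830889 + 3913864295 - 1188908248 - 607163746 + 133230930 + 56634173 - 8118264 - 2679689 + 204226 + 44583 - 1002 - 77
= 207890420102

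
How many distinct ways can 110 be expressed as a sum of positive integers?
607163746

p(n) counts ways to write n as a sum of positive integers (order ignored).
Euler's pentagonal recurrence: p(k) = p(k-1) + p(k-2) - p(k-5) - p(k-7) + p(k-12) + p(k-15) - ... (offsets j(3j∓1)/2, signs ++--, p(0)=1, p(<0)=0).
DP table for k = 0..109: p(0)=1, p(1)=1, p(2)=2, p(3)=3, p(4)=5, p(5)=7, p(6)=11, p(7)=15, p(8)=22, p(9)=30, p(10)=42, p(11)=56, p(12)=77, p(13)=101, p(14)=135, p(15)=176, p(16)=231, p(17)=297, p(18)=385, p(19)=490, p(20)=627, p(21)=792, p(22)=1002, p(23)=1255, p(24)=1575, p(25)=1958, p(26)=2436, p(27)=3010, p(28)=3718, p(29)=4565, p(30)=5604, p(31)=6842, p(32)=8349, p(33)=10143, p(34)=12310, p(35)=14883, p(36)=17977, p(37)=21637, p(38)=26015, p(39)=31185, p(40)=37338, p(41)=44583, p(42)=53174, p(43)=63261, p(44)=75175, p(45)=89134, p(46)=105558, p(47)=124754, p(48)=147273, p(49)=173525, p(50)=204226, p(51)=239943, p(52)=281589, p(53)=329931, p(54)=386155, p(55)=451276, p(56)=526823, p(57)=614154, p(58)=715220, p(59)=831820, p(60)=966467, p(61)=1121505, p(62)=1300156, p(63)=1505499, p(64)=1741630, p(65)=2012558, p(66)=2323520, p(67)=2679689, p(68)=3087735, p(69)=3554345, p(70)=4087968, p(71)=4697205, p(72)=5392783, p(73)=6185689, p(74)=7089500, p(75)=8118264, p(76)=9289091, p(77)=10619863, p(78)=12132164, p(79)=13848650, p(80)=15796476, p(81)=18004327, p(82)=20506255, p(83)=23338469, p(84)=26543660, p(85)=30167357, p(86)=34262962, p(87)=38887673, p(88)=44108109, p(89)=49995925, p(90)=56634173, p(91)=64112359, p(92)=72533807, p(93)=82010177, p(94)=92669720, p(95)=104651419, p(96)=118114304, p(97)=133230930, p(98)=150198136, p(99)=169229875, p(100)=190569292, p(101)=214481126, p(102)=241265379, p(103)=271248950, p(104)=304801365, p(105)=342325709, p(106)=384276336, p(107)=431149389, p(108)=483502844, p(109)=541946240.
Final step: p(110) = p(109) + p(108) - p(105) - p(103) + p(98) + p(95) - p(88) - p(84) + p(75) + p(70) - p(59) - p(53) + p(40) + p(33) - p(18) - p(10)
= 541946240 + 483502844 - 342325709 - 271248950 + 150198136 + 104651419 - 44108109 - 26543660 + 8118264 + 4087968 - 831820 - 329931 + 37338 + 10143 - 385 - 42
= 607163746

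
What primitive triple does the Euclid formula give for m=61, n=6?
(3685, 732, 3757)

Euclid's formula: a = m² - n², b = 2mn, c = m² + n²
m = 61, n = 6
a = 61² - 6² = 3721 - 36 = 3685
b = 2 × 61 × 6 = 732
c = 61² + 6² = 3721 + 36 = 3757
Verification: 3685² + 732² = 13579225 + 535824 = 14115049 = 3757² ✓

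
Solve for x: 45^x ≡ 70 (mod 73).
42

Baby-step giant-step with step n = ⌈√73⌉ = 9.
Baby steps 45^j mod 73 (j:value) for j=0..8: 0:1, 1:45, 2:54, 3:21, 4:69, 5:39, 6:3, 7:62, 8:16.
Giant-step multiplier: 45^(-9) ≡ 45^(72-9) = 45^63 ≡ 51 (mod 73).
Giant steps γ_i = 70·51^i mod 73: γ_0=70, γ_1=66, γ_2=8, γ_3=43, γ_4=3 (in table at j=6).
x = i·n + j = 4·9 + 6 = 42.
Check: 45^42 ≡ 70 (mod 73).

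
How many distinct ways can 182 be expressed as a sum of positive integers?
819876908323

p(n) counts ways to write n as a sum of positive integers (order ignored).
Euler's pentagonal recurrence: p(k) = p(k-1) + p(k-2) - p(k-5) - p(k-7) + p(k-12) + p(k-15) - ... (offsets j(3j∓1)/2, signs ++--, p(0)=1, p(<0)=0).
DP table for k = 0..181: p(0)=1, p(1)=1, p(2)=2, p(3)=3, p(4)=5, p(5)=7, p(6)=11, p(7)=15, p(8)=22, p(9)=30, p(10)=42, p(11)=56, p(12)=77, p(13)=101, p(14)=135, p(15)=176, p(16)=231, p(17)=297, p(18)=385, p(19)=490, p(20)=627, p(21)=792, p(22)=1002, p(23)=1255, p(24)=1575, p(25)=1958, p(26)=2436, p(27)=3010, p(28)=3718, p(29)=4565, p(30)=5604, p(31)=6842, p(32)=8349, p(33)=10143, p(34)=12310, p(35)=14883, p(36)=17977, p(37)=21637, p(38)=26015, p(39)=31185, p(40)=37338, p(41)=44583, p(42)=53174, p(43)=63261, p(44)=75175, p(45)=89134, p(46)=105558, p(47)=124754, p(48)=147273, p(49)=173525, p(50)=204226, p(51)=239943, p(52)=281589, p(53)=329931, p(54)=386155, p(55)=451276, p(56)=526823, p(57)=614154, p(58)=715220, p(59)=831820, p(60)=966467, p(61)=1121505, p(62)=1300156, p(63)=1505499, p(64)=1741630, p(65)=2012558, p(66)=2323520, p(67)=2679689, p(68)=3087735, p(69)=3554345, p(70)=4087968, p(71)=4697205, p(72)=5392783, p(73)=6185689, p(74)=7089500, p(75)=8118264, p(76)=9289091, p(77)=10619863, p(78)=12132164, p(79)=13848650, p(80)=15796476, p(81)=18004327, p(82)=20506255, p(83)=23338469, p(84)=26543660, p(85)=30167357, p(86)=34262962, p(87)=38887673, p(88)=44108109, p(89)=49995925, p(90)=56634173, p(91)=64112359, p(92)=72533807, p(93)=82010177, p(94)=92669720, p(95)=104651419, p(96)=118114304, p(97)=133230930, p(98)=150198136, p(99)=169229875, p(100)=190569292, p(101)=214481126, p(102)=241265379, p(103)=271248950, p(104)=304801365, p(105)=342325709, p(106)=384276336, p(107)=431149389, p(108)=483502844, p(109)=541946240, p(110)=607163746, p(111)=679903203, p(112)=761002156, p(113)=851376628, p(114)=952050665, p(115)=1064144451, p(116)=1188908248, p(117)=1327710076, p(118)=1482074143, p(119)=1653668665, p(120)=1844349560, p(121)=2056148051, p(122)=2291320912, p(123)=2552338241, p(124)=2841940500, p(125)=3163127352, p(126)=3519222692, p(127)=3913864295, p(128)=4351078600, p(129)=4835271870, p(130)=5371315400, p(131)=5964539504, p(132)=6620830889, p(133)=7346629512, p(134)=8149040695, p(135)=9035836076, p(136)=10015581680, p(137)=11097645016, p(138)=12292341831, p(139)=13610949895, p(140)=15065878135, p(141)=16670689208, p(142)=18440293320, p(143)=20390982757, p(144)=22540654445, p(145)=24908858009, p(146)=27517052599, p(147)=30388671978, p(148)=33549419497, p(149)=37027355200, p(150)=40853235313, p(151)=45060624582, p(152)=49686288421, p(153)=54770336324, p(154)=60356673280, p(155)=66493182097, p(156)=73232243759, p(157)=80630964769, p(158)=88751778802, p(159)=97662728555, p(160)=107438159466, p(161)=118159068427, p(162)=129913904637, p(163)=142798995930, p(164)=156919475295, p(165)=172389800255, p(166)=189334822579, p(167)=207890420102, p(168)=228204732751, p(169)=250438925115, p(170)=274768617130, p(171)=301384802048, p(172)=330495499613, p(173)=362326859895, p(174)=397125074750, p(175)=435157697830, p(176)=476715857290, p(177)=522115831195, p(178)=571701605655, p(179)=625846753120, p(180)=684957390936, p(181)=749474411781.
Final step: p(182) = p(181) + p(180) - p(177) - p(175) + p(170) + p(167) - p(160) - p(156) + p(147) + p(142) - p(131) - p(125) + p(112) + p(105) - p(90) - p(82) + p(65) + p(56) - p(37) - p(27) + p(6)
= 749474411781 + 684957390936 - 522115831195 - 435157697830 + 274768617130 + 207890420102 - 107438159466 - 73232243759 + 30388671978 + 18440293320 - 5964539504 - 3163127352 + 761002156 + 342325709 - 56634173 - 20506255 + 2012558 + 526823 - 21637 - 3010 + 11
= 819876908323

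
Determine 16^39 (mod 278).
268

Repeated squaring. Binary of 39 = 100111.
16^1 ≡ 16 (mod 278); 16^2 ≡ 256 (mod 278); 16^4 ≡ 206 (mod 278); 16^8 ≡ 180 (mod 278); 16^16 ≡ 152 (mod 278); 16^32 ≡ 30 (mod 278)
16^39 = 16^1 × 16^2 × 16^4 × 16^32 ≡ 268 (mod 278)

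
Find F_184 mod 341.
3

Matrix identity: Q^n = [[F_(n+1), F_n], [F_n, F_(n-1)]] with Q = [[1,1],[1,0]].
n = 184 = 10111000₂. Square-and-multiply, entries mod 341:
Q^1 = [[1,1],[1,0]]
Q^2 = (Q^1)² = [[2,1],[1,1]]
Q^5 = (Q^2)²·Q = [[8,5],[5,3]]
Q^11 = (Q^5)²·Q = [[144,89],[89,55]]
Q^23 = (Q^11)²·Q = [[333,13],[13,320]]
Q^46 = (Q^23)² = [[233,305],[305,269]]
Q^92 = (Q^46)² = [[2,1],[1,1]]
Q^184 = (Q^92)² = [[5,3],[3,2]]
F_184 mod 341 = Q^184[0][1] = 3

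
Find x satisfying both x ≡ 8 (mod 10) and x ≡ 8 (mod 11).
8

Using Chinese Remainder Theorem:
M = 10 × 11 = 110
M1 = 11, M2 = 10
y1 = 11^(-1) mod 10 = 1
y2 = 10^(-1) mod 11 = 10
x = (8×11×1 + 8×10×10) mod 110 = 8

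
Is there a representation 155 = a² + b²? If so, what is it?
Not possible

Factorization: 155 = 5 × 31
By Fermat: n is sum of two squares iff every prime p ≡ 3 (mod 4) appears to even power.
Prime(s) ≡ 3 (mod 4) with odd exponent: [(31, 1)]
Therefore 155 cannot be expressed as a² + b².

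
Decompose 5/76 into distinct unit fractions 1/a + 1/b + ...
1/16 + 1/304

Greedy algorithm:
5/76: ceiling(76/5) = 16, use 1/16
1/304: ceiling(304/1) = 304, use 1/304
Result: 5/76 = 1/16 + 1/304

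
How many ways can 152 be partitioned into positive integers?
49686288421

p(n) counts ways to write n as a sum of positive integers (order ignored).
Euler's pentagonal recurrence: p(k) = p(k-1) + p(k-2) - p(k-5) - p(k-7) + p(k-12) + p(k-15) - ... (offsets j(3j∓1)/2, signs ++--, p(0)=1, p(<0)=0).
DP table for k = 0..151: p(0)=1, p(1)=1, p(2)=2, p(3)=3, p(4)=5, p(5)=7, p(6)=11, p(7)=15, p(8)=22, p(9)=30, p(10)=42, p(11)=56, p(12)=77, p(13)=101, p(14)=135, p(15)=176, p(16)=231, p(17)=297, p(18)=385, p(19)=490, p(20)=627, p(21)=792, p(22)=1002, p(23)=1255, p(24)=1575, p(25)=1958, p(26)=2436, p(27)=3010, p(28)=3718, p(29)=4565, p(30)=5604, p(31)=6842, p(32)=8349, p(33)=10143, p(34)=12310, p(35)=14883, p(36)=17977, p(37)=21637, p(38)=26015, p(39)=31185, p(40)=37338, p(41)=44583, p(42)=53174, p(43)=63261, p(44)=75175, p(45)=89134, p(46)=105558, p(47)=124754, p(48)=147273, p(49)=173525, p(50)=204226, p(51)=239943, p(52)=281589, p(53)=329931, p(54)=386155, p(55)=451276, p(56)=526823, p(57)=614154, p(58)=715220, p(59)=831820, p(60)=966467, p(61)=1121505, p(62)=1300156, p(63)=1505499, p(64)=1741630, p(65)=2012558, p(66)=2323520, p(67)=2679689, p(68)=3087735, p(69)=3554345, p(70)=4087968, p(71)=4697205, p(72)=5392783, p(73)=6185689, p(74)=7089500, p(75)=8118264, p(76)=9289091, p(77)=10619863, p(78)=12132164, p(79)=13848650, p(80)=15796476, p(81)=18004327, p(82)=20506255, p(83)=23338469, p(84)=26543660, p(85)=30167357, p(86)=34262962, p(87)=38887673, p(88)=44108109, p(89)=49995925, p(90)=56634173, p(91)=64112359, p(92)=72533807, p(93)=82010177, p(94)=92669720, p(95)=104651419, p(96)=118114304, p(97)=133230930, p(98)=150198136, p(99)=169229875, p(100)=190569292, p(101)=214481126, p(102)=241265379, p(103)=271248950, p(104)=304801365, p(105)=342325709, p(106)=384276336, p(107)=431149389, p(108)=483502844, p(109)=541946240, p(110)=607163746, p(111)=679903203, p(112)=761002156, p(113)=851376628, p(114)=952050665, p(115)=1064144451, p(116)=1188908248, p(117)=1327710076, p(118)=1482074143, p(119)=1653668665, p(120)=1844349560, p(121)=2056148051, p(122)=2291320912, p(123)=2552338241, p(124)=2841940500, p(125)=3163127352, p(126)=3519222692, p(127)=3913864295, p(128)=4351078600, p(129)=4835271870, p(130)=5371315400, p(131)=5964539504, p(132)=6620830889, p(133)=7346629512, p(134)=8149040695, p(135)=9035836076, p(136)=10015581680, p(137)=11097645016, p(138)=12292341831, p(139)=13610949895, p(140)=15065878135, p(141)=16670689208, p(142)=18440293320, p(143)=20390982757, p(144)=22540654445, p(145)=24908858009, p(146)=27517052599, p(147)=30388671978, p(148)=33549419497, p(149)=37027355200, p(150)=40853235313, p(151)=45060624582.
Final step: p(152) = p(151) + p(150) - p(147) - p(145) + p(140) + p(137) - p(130) - p(126) + p(117) + p(112) - p(101) - p(95) + p(82) + p(75) - p(60) - p(52) + p(35) + p(26) - p(7)
= 45060624582 + 40853235313 - 30388671978 - 24908858009 + 15065878135 + 11097645016 - 5371315400 - 3519222692 + 1327710076 + 761002156 - 214481126 - 104651419 + 20506255 + 8118264 - 966467 - 281589 + 14883 + 2436 - 15
= 49686288421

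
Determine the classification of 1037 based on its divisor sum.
deficient

Proper divisors of 1037: sum = 1 + 17 + 61 = 79
Since 79 < 1037, 1037 is deficient.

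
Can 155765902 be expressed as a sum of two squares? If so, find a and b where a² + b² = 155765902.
Not possible

Factorization: 155765902 = 2 × 29 × 139^3
By Fermat: n is sum of two squares iff every prime p ≡ 3 (mod 4) appears to even power.
Prime(s) ≡ 3 (mod 4) with odd exponent: [(139, 3)]
Therefore 155765902 cannot be expressed as a² + b².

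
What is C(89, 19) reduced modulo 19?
4

Using Lucas' theorem:
Write n=89 and k=19 in base 19:
n in base 19: [4, 13]
k in base 19: [1, 0]
C(89,19) mod 19 = ∏ C(n_i, k_i) mod 19
Digit binomials (mod 19): C(4,1) = 4; C(13,0) = 1
Product: 4 × 1 = 4 ≡ 4 (mod 19)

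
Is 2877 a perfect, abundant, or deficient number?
deficient

Proper divisors of 2877: sum = 1 + 3 + 7 + 21 + 137 + 411 + 959 = 1539
Since 1539 < 2877, 2877 is deficient.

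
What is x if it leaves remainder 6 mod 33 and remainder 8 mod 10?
138

Using Chinese Remainder Theorem:
M = 33 × 10 = 330
M1 = 10, M2 = 33
y1 = 10^(-1) mod 33 = 10
y2 = 33^(-1) mod 10 = 7
x = (6×10×10 + 8×33×7) mod 330 = 138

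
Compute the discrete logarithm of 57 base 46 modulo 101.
95

Baby-step giant-step with step n = ⌈√101⌉ = 11.
Baby steps 46^j mod 101 (j:value) for j=0..10: 0:1, 1:46, 2:96, 3:73, 4:25, 5:39, 6:77, 7:7, 8:19, 9:66, 10:6.
Giant-step multiplier: 46^(-11) ≡ 46^(100-11) = 46^89 ≡ 86 (mod 101).
Giant steps γ_i = 57·86^i mod 101: γ_0=57, γ_1=54, γ_2=99, γ_3=30, γ_4=55, γ_5=84, γ_6=53, γ_7=13, γ_8=7 (in table at j=7).
x = i·n + j = 8·11 + 7 = 95.
Check: 46^95 ≡ 57 (mod 101).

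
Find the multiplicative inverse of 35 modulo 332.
19

gcd(35, 332) = 1, so the inverse exists.
Extended Euclidean algorithm on (332, 35):
332 = 9 × 35 + 17  ⟹  17 = (1)·332 + (-9)·35
35 = 2 × 17 + 1  ⟹  1 = (-2)·332 + (19)·35
So (19)·35 ≡ 1 (mod 332), i.e. 35^(-1) ≡ 19 (mod 332).
Check: 35 × 19 = 665 ≡ 1 (mod 332)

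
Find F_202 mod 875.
601

Matrix identity: Q^n = [[F_(n+1), F_n], [F_n, F_(n-1)]] with Q = [[1,1],[1,0]].
n = 202 = 11001010₂. Square-and-multiply, entries mod 875:
Q^1 = [[1,1],[1,0]]
Q^3 = (Q^1)²·Q = [[3,2],[2,1]]
Q^6 = (Q^3)² = [[13,8],[8,5]]
Q^12 = (Q^6)² = [[233,144],[144,89]]
Q^25 = (Q^12)²·Q = [[643,650],[650,868]]
Q^50 = (Q^25)² = [[324,400],[400,799]]
Q^101 = (Q^50)²·Q = [[176,726],[726,325]]
Q^202 = (Q^101)² = [[677,601],[601,76]]
F_202 mod 875 = Q^202[0][1] = 601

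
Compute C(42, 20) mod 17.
10

Using Lucas' theorem:
Write n=42 and k=20 in base 17:
n in base 17: [2, 8]
k in base 17: [1, 3]
C(42,20) mod 17 = ∏ C(n_i, k_i) mod 17
Digit binomials (mod 17): C(2,1) = 2; C(8,3) = 56 ≡ 5
Product: 2 × 5 = 10 ≡ 10 (mod 17)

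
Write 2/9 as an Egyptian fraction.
1/5 + 1/45

Greedy algorithm:
2/9: ceiling(9/2) = 5, use 1/5
1/45: ceiling(45/1) = 45, use 1/45
Result: 2/9 = 1/5 + 1/45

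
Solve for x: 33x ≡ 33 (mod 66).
x ≡ 1 (mod 2)

gcd(33, 66) = 33, which divides 33, so solutions exist.
Divide through by 33: x ≡ 1 (mod 2).
The coefficient of x is now 1, so x ≡ 1 (mod 2).
Check: 33 × 1 = 33 ≡ 33 (mod 66).
x ≡ 1 (mod 2), giving 33 solutions mod 66.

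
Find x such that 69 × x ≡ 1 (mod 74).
59

gcd(69, 74) = 1, so the inverse exists.
Extended Euclidean algorithm on (74, 69):
74 = 1 × 69 + 5  ⟹  5 = (1)·74 + (-1)·69
69 = 13 × 5 + 4  ⟹  4 = (-13)·74 + (14)·69
5 = 1 × 4 + 1  ⟹  1 = (14)·74 + (-15)·69
So (-15)·69 ≡ 1 (mod 74), i.e. 69^(-1) ≡ -15 ≡ 59 (mod 74).
Check: 69 × 59 = 4071 ≡ 1 (mod 74)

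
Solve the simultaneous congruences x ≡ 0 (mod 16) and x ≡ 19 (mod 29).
48

Using Chinese Remainder Theorem:
M = 16 × 29 = 464
M1 = 29, M2 = 16
y1 = 29^(-1) mod 16 = 5
y2 = 16^(-1) mod 29 = 20
x = (0×29×5 + 19×16×20) mod 464 = 48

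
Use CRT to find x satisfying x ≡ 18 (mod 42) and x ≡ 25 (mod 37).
1320

Using Chinese Remainder Theorem:
M = 42 × 37 = 1554
M1 = 37, M2 = 42
y1 = 37^(-1) mod 42 = 25
y2 = 42^(-1) mod 37 = 15
x = (18×37×25 + 25×42×15) mod 1554 = 1320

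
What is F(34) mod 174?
37

Matrix identity: Q^n = [[F_(n+1), F_n], [F_n, F_(n-1)]] with Q = [[1,1],[1,0]].
n = 34 = 100010₂. Square-and-multiply, entries mod 174:
Q^1 = [[1,1],[1,0]]
Q^2 = (Q^1)² = [[2,1],[1,1]]
Q^4 = (Q^2)² = [[5,3],[3,2]]
Q^8 = (Q^4)² = [[34,21],[21,13]]
Q^17 = (Q^8)²·Q = [[148,31],[31,117]]
Q^34 = (Q^17)² = [[71,37],[37,34]]
F_34 mod 174 = Q^34[0][1] = 37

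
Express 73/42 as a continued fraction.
[1; 1, 2, 1, 4, 2]

Euclidean algorithm steps:
73 = 1 × 42 + 31
42 = 1 × 31 + 11
31 = 2 × 11 + 9
11 = 1 × 9 + 2
9 = 4 × 2 + 1
2 = 2 × 1 + 0
Continued fraction: [1; 1, 2, 1, 4, 2]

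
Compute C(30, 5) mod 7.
0

Using Lucas' theorem:
Write n=30 and k=5 in base 7:
n in base 7: [4, 2]
k in base 7: [0, 5]
C(30,5) mod 7 = ∏ C(n_i, k_i) mod 7
Digit binomials (mod 7): C(4,0) = 1; C(2,5) = 0 (k_i > n_i)
Product: 1 × 0 = 0 ≡ 0 (mod 7)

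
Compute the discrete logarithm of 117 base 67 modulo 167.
41

Baby-step giant-step with step n = ⌈√167⌉ = 13.
Baby steps 67^j mod 167 (j:value) for j=0..12: 0:1, 1:67, 2:147, 3:163, 4:66, 5:80, 6:16, 7:70, 8:14, 9:103, 10:54, 11:111, 12:89.
Giant-step multiplier: 67^(-13) ≡ 67^(166-13) = 67^153 ≡ 92 (mod 167).
Giant steps γ_i = 117·92^i mod 167: γ_0=117, γ_1=76, γ_2=145, γ_3=147 (in table at j=2).
x = i·n + j = 3·13 + 2 = 41.
Check: 67^41 ≡ 117 (mod 167).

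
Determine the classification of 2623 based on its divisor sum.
deficient

Proper divisors of 2623: sum = 1 + 43 + 61 = 105
Since 105 < 2623, 2623 is deficient.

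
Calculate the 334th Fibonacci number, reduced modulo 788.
359

Matrix identity: Q^n = [[F_(n+1), F_n], [F_n, F_(n-1)]] with Q = [[1,1],[1,0]].
n = 334 = 101001110₂. Square-and-multiply, entries mod 788:
Q^1 = [[1,1],[1,0]]
Q^2 = (Q^1)² = [[2,1],[1,1]]
Q^5 = (Q^2)²·Q = [[8,5],[5,3]]
Q^10 = (Q^5)² = [[89,55],[55,34]]
Q^20 = (Q^10)² = [[702,461],[461,241]]
Q^41 = (Q^20)²·Q = [[600,65],[65,535]]
Q^83 = (Q^41)²·Q = [[660,169],[169,491]]
Q^167 = (Q^83)²·Q = [[700,29],[29,671]]
Q^334 = (Q^167)² = [[705,359],[359,346]]
F_334 mod 788 = Q^334[0][1] = 359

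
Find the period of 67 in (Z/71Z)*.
70

71 is prime, so ord(67) divides φ(71) = 70.
Divisors of 70: 1, 2, 5, 7, 10, 14, 35, 70.
Repeated squaring: 67^1 ≡ 67, 67^2 ≡ 16, 67^4 ≡ 43, 67^8 ≡ 3, 67^16 ≡ 9, 67^32 ≡ 10, 67^64 ≡ 29 (mod 71).
Test 67^d mod 71 for each divisor d in increasing order:
67^1 ≡ 67
67^2 ≡ 16
67^5 = 67^4·67^1 ≡ 41
67^7 = 67^4·67^2·67^1 ≡ 17
67^10 = 67^8·67^2 ≡ 48
67^14 = 67^8·67^4·67^2 ≡ 5
67^35 = 67^32·67^2·67^1 ≡ 70
67^70 = 67^64·67^4·67^2 ≡ 1  ← first divisor giving 1
The order is 70.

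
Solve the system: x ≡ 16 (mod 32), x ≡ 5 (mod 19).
176

Using Chinese Remainder Theorem:
M = 32 × 19 = 608
M1 = 19, M2 = 32
y1 = 19^(-1) mod 32 = 27
y2 = 32^(-1) mod 19 = 3
x = (16×19×27 + 5×32×3) mod 608 = 176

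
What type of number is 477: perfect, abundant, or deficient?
deficient

Proper divisors of 477: sum = 1 + 3 + 9 + 53 + 159 = 225
Since 225 < 477, 477 is deficient.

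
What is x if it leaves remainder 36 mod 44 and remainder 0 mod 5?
80

Using Chinese Remainder Theorem:
M = 44 × 5 = 220
M1 = 5, M2 = 44
y1 = 5^(-1) mod 44 = 9
y2 = 44^(-1) mod 5 = 4
x = (36×5×9 + 0×44×4) mod 220 = 80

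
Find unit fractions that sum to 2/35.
1/18 + 1/630

Greedy algorithm:
2/35: ceiling(35/2) = 18, use 1/18
1/630: ceiling(630/1) = 630, use 1/630
Result: 2/35 = 1/18 + 1/630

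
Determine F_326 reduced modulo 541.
335

Matrix identity: Q^n = [[F_(n+1), F_n], [F_n, F_(n-1)]] with Q = [[1,1],[1,0]].
n = 326 = 101000110₂. Square-and-multiply, entries mod 541:
Q^1 = [[1,1],[1,0]]
Q^2 = (Q^1)² = [[2,1],[1,1]]
Q^5 = (Q^2)²·Q = [[8,5],[5,3]]
Q^10 = (Q^5)² = [[89,55],[55,34]]
Q^20 = (Q^10)² = [[126,273],[273,394]]
Q^40 = (Q^20)² = [[58,218],[218,381]]
Q^81 = (Q^40)²·Q = [[520,34],[34,486]]
Q^163 = (Q^81)²·Q = [[95,515],[515,121]]
Q^326 = (Q^163)² = [[504,335],[335,169]]
F_326 mod 541 = Q^326[0][1] = 335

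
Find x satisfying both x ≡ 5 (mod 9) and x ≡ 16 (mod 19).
149

Using Chinese Remainder Theorem:
M = 9 × 19 = 171
M1 = 19, M2 = 9
y1 = 19^(-1) mod 9 = 1
y2 = 9^(-1) mod 19 = 17
x = (5×19×1 + 16×9×17) mod 171 = 149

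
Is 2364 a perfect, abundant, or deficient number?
abundant

Proper divisors of 2364: sum = 1 + 2 + 3 + 4 + 6 + 12 + 197 + 394 + 591 + 788 + 1182 = 3180
Since 3180 > 2364, 2364 is abundant.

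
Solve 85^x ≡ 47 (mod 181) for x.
43

Baby-step giant-step with step n = ⌈√181⌉ = 14.
Baby steps 85^j mod 181 (j:value) for j=0..13: 0:1, 1:85, 2:166, 3:173, 4:44, 5:120, 6:64, 7:10, 8:126, 9:31, 10:101, 11:78, 12:114, 13:97.
Giant-step multiplier: 85^(-14) ≡ 85^(180-14) = 85^166 ≡ 143 (mod 181).
Giant steps γ_i = 47·143^i mod 181: γ_0=47, γ_1=24, γ_2=174, γ_3=85 (in table at j=1).
x = i·n + j = 3·14 + 1 = 43.
Check: 85^43 ≡ 47 (mod 181).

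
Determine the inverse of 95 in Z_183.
131

gcd(95, 183) = 1, so the inverse exists.
Extended Euclidean algorithm on (183, 95):
183 = 1 × 95 + 88  ⟹  88 = (1)·183 + (-1)·95
95 = 1 × 88 + 7  ⟹  7 = (-1)·183 + (2)·95
88 = 12 × 7 + 4  ⟹  4 = (13)·183 + (-25)·95
7 = 1 × 4 + 3  ⟹  3 = (-14)·183 + (27)·95
4 = 1 × 3 + 1  ⟹  1 = (27)·183 + (-52)·95
So (-52)·95 ≡ 1 (mod 183), i.e. 95^(-1) ≡ -52 ≡ 131 (mod 183).
Check: 95 × 131 = 12445 ≡ 1 (mod 183)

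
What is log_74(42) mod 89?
46

Baby-step giant-step with step n = ⌈√89⌉ = 10.
Baby steps 74^j mod 89 (j:value) for j=0..9: 0:1, 1:74, 2:47, 3:7, 4:73, 5:62, 6:49, 7:66, 8:78, 9:76.
Giant-step multiplier: 74^(-10) ≡ 74^(88-10) = 74^78 ≡ 21 (mod 89).
Giant steps γ_i = 42·21^i mod 89: γ_0=42, γ_1=81, γ_2=10, γ_3=32, γ_4=49 (in table at j=6).
x = i·n + j = 4·10 + 6 = 46.
Check: 74^46 ≡ 42 (mod 89).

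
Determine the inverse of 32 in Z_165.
98

gcd(32, 165) = 1, so the inverse exists.
Extended Euclidean algorithm on (165, 32):
165 = 5 × 32 + 5  ⟹  5 = (1)·165 + (-5)·32
32 = 6 × 5 + 2  ⟹  2 = (-6)·165 + (31)·32
5 = 2 × 2 + 1  ⟹  1 = (13)·165 + (-67)·32
So (-67)·32 ≡ 1 (mod 165), i.e. 32^(-1) ≡ -67 ≡ 98 (mod 165).
Check: 32 × 98 = 3136 ≡ 1 (mod 165)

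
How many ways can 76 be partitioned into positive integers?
9289091

p(n) counts ways to write n as a sum of positive integers (order ignored).
Euler's pentagonal recurrence: p(k) = p(k-1) + p(k-2) - p(k-5) - p(k-7) + p(k-12) + p(k-15) - ... (offsets j(3j∓1)/2, signs ++--, p(0)=1, p(<0)=0).
DP table for k = 0..75: p(0)=1, p(1)=1, p(2)=2, p(3)=3, p(4)=5, p(5)=7, p(6)=11, p(7)=15, p(8)=22, p(9)=30, p(10)=42, p(11)=56, p(12)=77, p(13)=101, p(14)=135, p(15)=176, p(16)=231, p(17)=297, p(18)=385, p(19)=490, p(20)=627, p(21)=792, p(22)=1002, p(23)=1255, p(24)=1575, p(25)=1958, p(26)=2436, p(27)=3010, p(28)=3718, p(29)=4565, p(30)=5604, p(31)=6842, p(32)=8349, p(33)=10143, p(34)=12310, p(35)=14883, p(36)=17977, p(37)=21637, p(38)=26015, p(39)=31185, p(40)=37338, p(41)=44583, p(42)=53174, p(43)=63261, p(44)=75175, p(45)=89134, p(46)=105558, p(47)=124754, p(48)=147273, p(49)=173525, p(50)=204226, p(51)=239943, p(52)=281589, p(53)=329931, p(54)=386155, p(55)=451276, p(56)=526823, p(57)=614154, p(58)=715220, p(59)=831820, p(60)=966467, p(61)=1121505, p(62)=1300156, p(63)=1505499, p(64)=1741630, p(65)=2012558, p(66)=2323520, p(67)=2679689, p(68)=3087735, p(69)=3554345, p(70)=4087968, p(71)=4697205, p(72)=5392783, p(73)=6185689, p(74)=7089500, p(75)=8118264.
Final step: p(76) = p(75) + p(74) - p(71) - p(69) + p(64) + p(61) - p(54) - p(50) + p(41) + p(36) - p(25) - p(19) + p(6)
= 8118264 + 7089500 - 4697205 - 3554345 + 1741630 + 1121505 - 386155 - 204226 + 44583 + 17977 - 1958 - 490 + 11
= 9289091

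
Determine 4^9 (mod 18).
10

Repeated squaring. Binary of 9 = 1001.
4^1 ≡ 4 (mod 18); 4^2 ≡ 16 (mod 18); 4^4 ≡ 4 (mod 18); 4^8 ≡ 16 (mod 18)
4^9 = 4^1 × 4^8 ≡ 10 (mod 18)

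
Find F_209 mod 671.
243

Matrix identity: Q^n = [[F_(n+1), F_n], [F_n, F_(n-1)]] with Q = [[1,1],[1,0]].
n = 209 = 11010001₂. Square-and-multiply, entries mod 671:
Q^1 = [[1,1],[1,0]]
Q^3 = (Q^1)²·Q = [[3,2],[2,1]]
Q^6 = (Q^3)² = [[13,8],[8,5]]
Q^13 = (Q^6)²·Q = [[377,233],[233,144]]
Q^26 = (Q^13)² = [[486,613],[613,544]]
Q^52 = (Q^26)² = [[13,650],[650,34]]
Q^104 = (Q^52)² = [[610,355],[355,255]]
Q^209 = (Q^104)²·Q = [[0,243],[243,428]]
F_209 mod 671 = Q^209[0][1] = 243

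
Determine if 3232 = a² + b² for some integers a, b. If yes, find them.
36² + 44² (a=36, b=44)

Factorization: 3232 = 2^5 × 101
By Fermat: n is sum of two squares iff every prime p ≡ 3 (mod 4) appears to even power.
All primes ≡ 3 (mod 4) appear to even power.
Search a = 0, 1, 2, … for 3232 - a² a perfect square: first hit at a = 36: 3232 - 1296 = 1936 = 44².
3232 = 36² + 44² = 1296 + 1936 ✓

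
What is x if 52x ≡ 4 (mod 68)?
x ≡ 4 (mod 17)

gcd(52, 68) = 4, which divides 4, so solutions exist.
Divide through by 4: 13x ≡ 1 (mod 17).
Find 13^(-1) mod 17 by the extended Euclidean algorithm:
17 = 1 × 13 + 4  ⟹  4 = (1)·17 + (-1)·13
13 = 3 × 4 + 1  ⟹  1 = (-3)·17 + (4)·13
So (4)·13 ≡ 1 (mod 17), i.e. 13^(-1) ≡ 4 (mod 17).
x ≡ 4 × 1 = 4 ≡ 4 (mod 17).
Check: 52 × 4 = 208 ≡ 4 (mod 68).
x ≡ 4 (mod 17), giving 4 solutions mod 68.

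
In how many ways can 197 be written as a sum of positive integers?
3068829878530

p(n) counts ways to write n as a sum of positive integers (order ignored).
Euler's pentagonal recurrence: p(k) = p(k-1) + p(k-2) - p(k-5) - p(k-7) + p(k-12) + p(k-15) - ... (offsets j(3j∓1)/2, signs ++--, p(0)=1, p(<0)=0).
DP table for k = 0..196: p(0)=1, p(1)=1, p(2)=2, p(3)=3, p(4)=5, p(5)=7, p(6)=11, p(7)=15, p(8)=22, p(9)=30, p(10)=42, p(11)=56, p(12)=77, p(13)=101, p(14)=135, p(15)=176, p(16)=231, p(17)=297, p(18)=385, p(19)=490, p(20)=627, p(21)=792, p(22)=1002, p(23)=1255, p(24)=1575, p(25)=1958, p(26)=2436, p(27)=3010, p(28)=3718, p(29)=4565, p(30)=5604, p(31)=6842, p(32)=8349, p(33)=10143, p(34)=12310, p(35)=14883, p(36)=17977, p(37)=21637, p(38)=26015, p(39)=31185, p(40)=37338, p(41)=44583, p(42)=53174, p(43)=63261, p(44)=75175, p(45)=89134, p(46)=105558, p(47)=124754, p(48)=147273, p(49)=173525, p(50)=204226, p(51)=239943, p(52)=281589, p(53)=329931, p(54)=386155, p(55)=451276, p(56)=526823, p(57)=614154, p(58)=715220, p(59)=831820, p(60)=966467, p(61)=1121505, p(62)=1300156, p(63)=1505499, p(64)=1741630, p(65)=2012558, p(66)=2323520, p(67)=2679689, p(68)=3087735, p(69)=3554345, p(70)=4087968, p(71)=4697205, p(72)=5392783, p(73)=6185689, p(74)=7089500, p(75)=8118264, p(76)=9289091, p(77)=10619863, p(78)=12132164, p(79)=13848650, p(80)=15796476, p(81)=18004327, p(82)=20506255, p(83)=23338469, p(84)=26543660, p(85)=30167357, p(86)=34262962, p(87)=38887673, p(88)=44108109, p(89)=49995925, p(90)=56634173, p(91)=64112359, p(92)=72533807, p(93)=82010177, p(94)=92669720, p(95)=104651419, p(96)=118114304, p(97)=133230930, p(98)=150198136, p(99)=169229875, p(100)=190569292, p(101)=214481126, p(102)=241265379, p(103)=271248950, p(104)=304801365, p(105)=342325709, p(106)=384276336, p(107)=431149389, p(108)=483502844, p(109)=541946240, p(110)=607163746, p(111)=679903203, p(112)=761002156, p(113)=851376628, p(114)=952050665, p(115)=1064144451, p(116)=1188908248, p(117)=1327710076, p(118)=1482074143, p(119)=1653668665, p(120)=1844349560, p(121)=2056148051, p(122)=2291320912, p(123)=2552338241, p(124)=2841940500, p(125)=3163127352, p(126)=3519222692, p(127)=3913864295, p(128)=4351078600, p(129)=4835271870, p(130)=5371315400, p(131)=5964539504, p(132)=6620830889, p(133)=7346629512, p(134)=8149040695, p(135)=9035836076, p(136)=10015581680, p(137)=11097645016, p(138)=12292341831, p(139)=13610949895, p(140)=15065878135, p(141)=16670689208, p(142)=18440293320, p(143)=20390982757, p(144)=22540654445, p(145)=24908858009, p(146)=27517052599, p(147)=30388671978, p(148)=33549419497, p(149)=37027355200, p(150)=40853235313, p(151)=45060624582, p(152)=49686288421, p(153)=54770336324, p(154)=60356673280, p(155)=66493182097, p(156)=73232243759, p(157)=80630964769, p(158)=88751778802, p(159)=97662728555, p(160)=107438159466, p(161)=118159068427, p(162)=129913904637, p(163)=142798995930, p(164)=156919475295, p(165)=172389800255, p(166)=189334822579, p(167)=207890420102, p(168)=228204732751, p(169)=250438925115, p(170)=274768617130, p(171)=301384802048, p(172)=330495499613, p(173)=362326859895, p(174)=397125074750, p(175)=435157697830, p(176)=476715857290, p(177)=522115831195, p(178)=571701605655, p(179)=625846753120, p(180)=684957390936, p(181)=749474411781, p(182)=819876908323, p(183)=896684817527, p(184)=980462880430, p(185)=1071823774337, p(186)=1171432692373, p(187)=1280011042268, p(188)=1398341745571, p(189)=1527273599625, p(190)=1667727404093, p(191)=1820701100652, p(192)=1987276856363, p(193)=2168627105469, p(194)=2366022741845, p(195)=2580840212973, p(196)=2814570987591.
Final step: p(197) = p(196) + p(195) - p(192) - p(190) + p(185) + p(182) - p(175) - p(171) + p(162) + p(157) - p(146) - p(140) + p(127) + p(120) - p(105) - p(97) + p(80) + p(71) - p(52) - p(42) + p(21) + p(10)
= 2814570987591 + 2580840212973 - 1987276856363 - 1667727404093 + 1071823774337 + 819876908323 - 435157697830 - 301384802048 + 129913904637 + 80630964769 - 27517052599 - 15065878135 + 3913864295 + 1844349560 - 342325709 - 133230930 + 15796476 + 4697205 - 281589 - 53174 + 792 + 42
= 3068829878530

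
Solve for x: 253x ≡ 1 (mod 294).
43

gcd(253, 294) = 1, so the inverse exists.
Extended Euclidean algorithm on (294, 253):
294 = 1 × 253 + 41  ⟹  41 = (1)·294 + (-1)·253
253 = 6 × 41 + 7  ⟹  7 = (-6)·294 + (7)·253
41 = 5 × 7 + 6  ⟹  6 = (31)·294 + (-36)·253
7 = 1 × 6 + 1  ⟹  1 = (-37)·294 + (43)·253
So (43)·253 ≡ 1 (mod 294), i.e. 253^(-1) ≡ 43 (mod 294).
Check: 253 × 43 = 10879 ≡ 1 (mod 294)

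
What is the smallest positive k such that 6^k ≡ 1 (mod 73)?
36

73 is prime, so ord(6) divides φ(73) = 72.
Divisors of 72: 1, 2, 3, 4, 6, 8, 9, 12, 18, 24, 36, 72.
Repeated squaring: 6^1 ≡ 6, 6^2 ≡ 36, 6^4 ≡ 55, 6^8 ≡ 32, 6^16 ≡ 2, 6^32 ≡ 4, 6^64 ≡ 16 (mod 73).
Test 6^d mod 73 for each divisor d in increasing order:
6^1 ≡ 6
6^2 ≡ 36
6^3 = 6^2·6^1 ≡ 70
6^4 ≡ 55
6^6 = 6^4·6^2 ≡ 9
6^8 ≡ 32
6^9 = 6^8·6^1 ≡ 46
6^12 = 6^8·6^4 ≡ 8
6^18 = 6^16·6^2 ≡ 72
6^24 = 6^16·6^8 ≡ 64
6^36 = 6^32·6^4 ≡ 1  ← first divisor giving 1
The order is 36.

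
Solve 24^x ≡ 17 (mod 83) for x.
74

Baby-step giant-step with step n = ⌈√83⌉ = 10.
Baby steps 24^j mod 83 (j:value) for j=0..9: 0:1, 1:24, 2:78, 3:46, 4:25, 5:19, 6:41, 7:71, 8:44, 9:60.
Giant-step multiplier: 24^(-10) ≡ 24^(82-10) = 24^72 ≡ 63 (mod 83).
Giant steps γ_i = 17·63^i mod 83: γ_0=17, γ_1=75, γ_2=77, γ_3=37, γ_4=7, γ_5=26, γ_6=61, γ_7=25 (in table at j=4).
x = i·n + j = 7·10 + 4 = 74.
Check: 24^74 ≡ 17 (mod 83).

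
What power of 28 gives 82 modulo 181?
132

Baby-step giant-step with step n = ⌈√181⌉ = 14.
Baby steps 28^j mod 181 (j:value) for j=0..13: 0:1, 1:28, 2:60, 3:51, 4:161, 5:164, 6:67, 7:66, 8:38, 9:159, 10:108, 11:128, 12:145, 13:78.
Giant-step multiplier: 28^(-14) ≡ 28^(180-14) = 28^166 ≡ 166 (mod 181).
Giant steps γ_i = 82·166^i mod 181: γ_0=82, γ_1=37, γ_2=169, γ_3=180, γ_4=15, γ_5=137, γ_6=117, γ_7=55, γ_8=80, γ_9=67 (in table at j=6).
x = i·n + j = 9·14 + 6 = 132.
Check: 28^132 ≡ 82 (mod 181).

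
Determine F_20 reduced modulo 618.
585

Matrix identity: Q^n = [[F_(n+1), F_n], [F_n, F_(n-1)]] with Q = [[1,1],[1,0]].
n = 20 = 10100₂. Square-and-multiply, entries mod 618:
Q^1 = [[1,1],[1,0]]
Q^2 = (Q^1)² = [[2,1],[1,1]]
Q^5 = (Q^2)²·Q = [[8,5],[5,3]]
Q^10 = (Q^5)² = [[89,55],[55,34]]
Q^20 = (Q^10)² = [[440,585],[585,473]]
F_20 mod 618 = Q^20[0][1] = 585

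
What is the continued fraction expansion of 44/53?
[0; 1, 4, 1, 8]

Euclidean algorithm steps:
44 = 0 × 53 + 44
53 = 1 × 44 + 9
44 = 4 × 9 + 8
9 = 1 × 8 + 1
8 = 8 × 1 + 0
Continued fraction: [0; 1, 4, 1, 8]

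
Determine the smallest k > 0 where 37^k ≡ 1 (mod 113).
112

113 is prime, so ord(37) divides φ(113) = 112.
Divisors of 112: 1, 2, 4, 7, 8, 14, 16, 28, 56, 112.
Repeated squaring: 37^1 ≡ 37, 37^2 ≡ 13, 37^4 ≡ 56, 37^8 ≡ 85, 37^16 ≡ 106, 37^32 ≡ 49, 37^64 ≡ 28 (mod 113).
Test 37^d mod 113 for each divisor d in increasing order:
37^1 ≡ 37
37^2 ≡ 13
37^4 ≡ 56
37^7 = 37^4·37^2·37^1 ≡ 42
37^8 ≡ 85
37^14 = 37^8·37^4·37^2 ≡ 69
37^16 ≡ 106
37^28 = 37^16·37^8·37^4 ≡ 15
37^56 = 37^32·37^16·37^8 ≡ 112
37^112 = 37^64·37^32·37^16 ≡ 1  ← first divisor giving 1
The order is 112.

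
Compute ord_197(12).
196

197 is prime, so ord(12) divides φ(197) = 196.
Divisors of 196: 1, 2, 4, 7, 14, 28, 49, 98, 196.
Repeated squaring: 12^1 ≡ 12, 12^2 ≡ 144, 12^4 ≡ 51, 12^8 ≡ 40, 12^16 ≡ 24, 12^32 ≡ 182, 12^64 ≡ 28, 12^128 ≡ 193 (mod 197).
Test 12^d mod 197 for each divisor d in increasing order:
12^1 ≡ 12
12^2 ≡ 144
12^4 ≡ 51
12^7 = 12^4·12^2·12^1 ≡ 69
12^14 = 12^8·12^4·12^2 ≡ 33
12^28 = 12^16·12^8·12^4 ≡ 104
12^49 = 12^32·12^16·12^1 ≡ 14
12^98 = 12^64·12^32·12^2 ≡ 196
12^196 = 12^128·12^64·12^4 ≡ 1  ← first divisor giving 1
The order is 196.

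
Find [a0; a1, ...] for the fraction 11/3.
[3; 1, 2]

Euclidean algorithm steps:
11 = 3 × 3 + 2
3 = 1 × 2 + 1
2 = 2 × 1 + 0
Continued fraction: [3; 1, 2]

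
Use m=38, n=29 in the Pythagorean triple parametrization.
(603, 2204, 2285)

Euclid's formula: a = m² - n², b = 2mn, c = m² + n²
m = 38, n = 29
a = 38² - 29² = 1444 - 841 = 603
b = 2 × 38 × 29 = 2204
c = 38² + 29² = 1444 + 841 = 2285
Verification: 603² + 2204² = 363609 + 4857616 = 5221225 = 2285² ✓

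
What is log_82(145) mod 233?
61

Baby-step giant-step with step n = ⌈√233⌉ = 16.
Baby steps 82^j mod 233 (j:value) for j=0..15: 0:1, 1:82, 2:200, 3:90, 4:157, 5:59, 6:178, 7:150, 8:184, 9:176, 10:219, 11:17, 12:229, 13:138, 14:132, 15:106.
Giant-step multiplier: 82^(-16) ≡ 82^(232-16) = 82^216 ≡ 128 (mod 233).
Giant steps γ_i = 145·128^i mod 233: γ_0=145, γ_1=153, γ_2=12, γ_3=138 (in table at j=13).
x = i·n + j = 3·16 + 13 = 61.
Check: 82^61 ≡ 145 (mod 233).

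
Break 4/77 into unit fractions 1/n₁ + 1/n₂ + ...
1/20 + 1/514 + 1/395780

Greedy algorithm:
4/77: ceiling(77/4) = 20, use 1/20
3/1540: ceiling(1540/3) = 514, use 1/514
1/395780: ceiling(395780/1) = 395780, use 1/395780
Result: 4/77 = 1/20 + 1/514 + 1/395780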